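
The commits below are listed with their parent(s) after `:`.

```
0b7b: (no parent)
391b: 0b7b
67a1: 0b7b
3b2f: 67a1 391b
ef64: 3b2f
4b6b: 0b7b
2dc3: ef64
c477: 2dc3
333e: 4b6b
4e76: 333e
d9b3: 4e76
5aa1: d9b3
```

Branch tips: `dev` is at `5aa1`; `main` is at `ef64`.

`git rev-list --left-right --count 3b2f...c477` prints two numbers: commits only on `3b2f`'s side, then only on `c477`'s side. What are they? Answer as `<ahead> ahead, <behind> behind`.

0 ahead, 3 behind

Reachable from 3b2f: {0b7b, 391b, 3b2f, 67a1}.
Reachable from c477: {0b7b, 2dc3, 391b, 3b2f, 67a1, c477, ef64}.
Only in 3b2f's history (ahead): {} — 0.
Only in c477's history (behind): {2dc3, c477, ef64} — 3.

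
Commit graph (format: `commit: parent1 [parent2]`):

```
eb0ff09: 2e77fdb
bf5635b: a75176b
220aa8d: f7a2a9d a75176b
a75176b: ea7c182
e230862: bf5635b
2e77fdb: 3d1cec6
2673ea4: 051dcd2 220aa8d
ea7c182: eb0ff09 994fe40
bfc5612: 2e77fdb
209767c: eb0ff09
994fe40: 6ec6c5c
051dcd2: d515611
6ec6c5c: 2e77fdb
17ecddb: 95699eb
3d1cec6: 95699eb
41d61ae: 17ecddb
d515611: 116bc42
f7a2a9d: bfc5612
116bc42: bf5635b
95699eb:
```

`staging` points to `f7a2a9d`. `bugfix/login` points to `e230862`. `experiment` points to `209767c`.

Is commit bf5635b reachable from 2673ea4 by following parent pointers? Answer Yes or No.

Ancestors of 2673ea4 (commits reachable by following parents): {051dcd2, 116bc42, 220aa8d, 2673ea4, 2e77fdb, 3d1cec6, 6ec6c5c, 95699eb, 994fe40, a75176b, bf5635b, bfc5612, d515611, ea7c182, eb0ff09, f7a2a9d}.
bf5635b is in that set, so it is an ancestor of 2673ea4.

Yes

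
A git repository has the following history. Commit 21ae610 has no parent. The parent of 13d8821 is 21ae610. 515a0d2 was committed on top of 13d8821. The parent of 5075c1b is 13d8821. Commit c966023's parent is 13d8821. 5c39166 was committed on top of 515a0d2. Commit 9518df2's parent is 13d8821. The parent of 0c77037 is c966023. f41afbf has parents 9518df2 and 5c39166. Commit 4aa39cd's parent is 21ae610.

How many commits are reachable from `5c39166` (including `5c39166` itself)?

Walking parent pointers from 5c39166: reachable set = {13d8821, 21ae610, 515a0d2, 5c39166}.
That is 4 commits.

4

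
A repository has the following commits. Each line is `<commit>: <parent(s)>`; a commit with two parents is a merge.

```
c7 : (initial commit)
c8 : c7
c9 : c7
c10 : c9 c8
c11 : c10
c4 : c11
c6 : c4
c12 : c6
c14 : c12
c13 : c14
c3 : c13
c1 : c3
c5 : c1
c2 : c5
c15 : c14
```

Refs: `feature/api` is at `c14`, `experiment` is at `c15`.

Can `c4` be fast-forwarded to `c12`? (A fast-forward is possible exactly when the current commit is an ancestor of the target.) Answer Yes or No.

A fast-forward from c4 to c12 is possible iff c4 is an ancestor of c12.
Ancestors of c12: {c10, c11, c12, c4, c6, c7, c8, c9}.
c4 is among them, so fast-forward is possible.

Yes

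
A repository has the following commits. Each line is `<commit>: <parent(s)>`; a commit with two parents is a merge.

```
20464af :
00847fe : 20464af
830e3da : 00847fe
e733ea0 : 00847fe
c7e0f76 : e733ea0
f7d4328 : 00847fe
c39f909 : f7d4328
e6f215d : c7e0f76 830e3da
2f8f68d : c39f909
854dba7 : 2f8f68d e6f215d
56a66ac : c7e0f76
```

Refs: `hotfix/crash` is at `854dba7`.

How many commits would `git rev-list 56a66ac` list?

5

Walking parent pointers from 56a66ac: reachable set = {00847fe, 20464af, 56a66ac, c7e0f76, e733ea0}.
That is 5 commits.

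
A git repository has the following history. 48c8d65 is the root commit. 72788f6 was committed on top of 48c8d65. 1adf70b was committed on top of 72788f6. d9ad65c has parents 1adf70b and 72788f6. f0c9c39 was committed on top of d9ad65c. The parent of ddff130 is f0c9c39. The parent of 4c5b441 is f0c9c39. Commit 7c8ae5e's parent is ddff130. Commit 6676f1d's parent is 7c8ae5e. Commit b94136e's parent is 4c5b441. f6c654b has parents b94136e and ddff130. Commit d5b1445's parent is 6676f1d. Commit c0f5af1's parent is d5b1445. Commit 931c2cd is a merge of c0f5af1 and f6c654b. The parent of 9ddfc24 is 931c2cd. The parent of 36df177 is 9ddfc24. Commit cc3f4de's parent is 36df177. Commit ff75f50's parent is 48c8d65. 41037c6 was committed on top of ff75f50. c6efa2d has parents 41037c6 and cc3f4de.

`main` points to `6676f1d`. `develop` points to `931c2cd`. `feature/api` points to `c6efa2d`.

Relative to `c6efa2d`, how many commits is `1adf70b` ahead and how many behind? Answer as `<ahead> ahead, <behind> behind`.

Reachable from 1adf70b: {1adf70b, 48c8d65, 72788f6}.
Reachable from c6efa2d: {1adf70b, 36df177, 41037c6, 48c8d65, 4c5b441, 6676f1d, 72788f6, 7c8ae5e, 931c2cd, 9ddfc24, b94136e, c0f5af1, c6efa2d, cc3f4de, d5b1445, d9ad65c, ddff130, f0c9c39, f6c654b, ff75f50}.
Only in 1adf70b's history (ahead): {} — 0.
Only in c6efa2d's history (behind): {36df177, 41037c6, 4c5b441, 6676f1d, 7c8ae5e, 931c2cd, 9ddfc24, b94136e, c0f5af1, c6efa2d, cc3f4de, d5b1445, d9ad65c, ddff130, f0c9c39, f6c654b, ff75f50} — 17.

0 ahead, 17 behind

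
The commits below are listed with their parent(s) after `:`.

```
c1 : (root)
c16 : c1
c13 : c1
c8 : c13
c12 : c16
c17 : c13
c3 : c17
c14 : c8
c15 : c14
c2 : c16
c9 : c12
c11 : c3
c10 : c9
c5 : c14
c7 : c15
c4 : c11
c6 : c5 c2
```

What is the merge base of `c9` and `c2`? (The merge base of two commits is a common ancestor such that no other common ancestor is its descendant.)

Ancestors of c9: {c1, c12, c16, c9}.
Ancestors of c2: {c1, c16, c2}.
Common ancestors: {c1, c16}.
Among these, c16 is not an ancestor of any other common ancestor — it is the merge base.

c16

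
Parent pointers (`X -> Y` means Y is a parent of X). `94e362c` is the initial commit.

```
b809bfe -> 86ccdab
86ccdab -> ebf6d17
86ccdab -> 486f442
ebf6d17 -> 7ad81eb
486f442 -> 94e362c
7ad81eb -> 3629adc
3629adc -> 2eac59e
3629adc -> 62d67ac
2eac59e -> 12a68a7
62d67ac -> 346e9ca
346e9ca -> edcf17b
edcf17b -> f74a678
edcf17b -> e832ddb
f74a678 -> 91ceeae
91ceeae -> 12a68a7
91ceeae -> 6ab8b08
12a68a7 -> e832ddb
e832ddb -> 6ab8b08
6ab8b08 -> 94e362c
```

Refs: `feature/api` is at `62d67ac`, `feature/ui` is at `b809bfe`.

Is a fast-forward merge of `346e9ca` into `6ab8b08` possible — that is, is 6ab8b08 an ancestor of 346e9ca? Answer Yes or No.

A fast-forward from 6ab8b08 to 346e9ca is possible iff 6ab8b08 is an ancestor of 346e9ca.
Ancestors of 346e9ca: {12a68a7, 346e9ca, 6ab8b08, 91ceeae, 94e362c, e832ddb, edcf17b, f74a678}.
6ab8b08 is among them, so fast-forward is possible.

Yes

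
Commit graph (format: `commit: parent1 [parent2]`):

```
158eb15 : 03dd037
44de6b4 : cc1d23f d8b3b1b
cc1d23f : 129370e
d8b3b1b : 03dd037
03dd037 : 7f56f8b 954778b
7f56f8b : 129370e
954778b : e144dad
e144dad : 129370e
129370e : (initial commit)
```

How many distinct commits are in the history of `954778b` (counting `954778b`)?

3

Walking parent pointers from 954778b: reachable set = {129370e, 954778b, e144dad}.
That is 3 commits.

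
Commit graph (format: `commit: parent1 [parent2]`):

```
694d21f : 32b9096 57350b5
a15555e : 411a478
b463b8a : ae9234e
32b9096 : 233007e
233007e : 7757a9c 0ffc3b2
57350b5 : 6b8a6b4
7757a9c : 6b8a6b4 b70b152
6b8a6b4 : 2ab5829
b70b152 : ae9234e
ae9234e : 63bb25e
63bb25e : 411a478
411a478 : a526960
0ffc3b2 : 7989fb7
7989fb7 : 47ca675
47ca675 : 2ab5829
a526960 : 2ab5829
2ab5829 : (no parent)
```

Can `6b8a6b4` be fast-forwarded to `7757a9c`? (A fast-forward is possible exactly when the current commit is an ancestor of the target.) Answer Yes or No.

A fast-forward from 6b8a6b4 to 7757a9c is possible iff 6b8a6b4 is an ancestor of 7757a9c.
Ancestors of 7757a9c: {2ab5829, 411a478, 63bb25e, 6b8a6b4, 7757a9c, a526960, ae9234e, b70b152}.
6b8a6b4 is among them, so fast-forward is possible.

Yes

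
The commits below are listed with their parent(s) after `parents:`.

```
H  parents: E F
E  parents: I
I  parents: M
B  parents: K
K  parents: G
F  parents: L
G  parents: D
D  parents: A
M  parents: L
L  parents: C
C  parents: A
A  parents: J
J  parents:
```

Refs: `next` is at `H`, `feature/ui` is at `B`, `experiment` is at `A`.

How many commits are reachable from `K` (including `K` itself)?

Walking parent pointers from K: reachable set = {A, D, G, J, K}.
That is 5 commits.

5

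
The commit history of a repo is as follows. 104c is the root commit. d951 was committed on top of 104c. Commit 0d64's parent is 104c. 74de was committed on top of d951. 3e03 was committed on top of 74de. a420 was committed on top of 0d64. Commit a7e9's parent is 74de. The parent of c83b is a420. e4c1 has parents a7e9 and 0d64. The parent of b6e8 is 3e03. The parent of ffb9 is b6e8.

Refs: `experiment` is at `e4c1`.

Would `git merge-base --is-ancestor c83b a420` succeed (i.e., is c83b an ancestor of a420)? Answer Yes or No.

No

Ancestors of a420: {0d64, 104c, a420}.
c83b is not in that set, so it is not an ancestor of a420.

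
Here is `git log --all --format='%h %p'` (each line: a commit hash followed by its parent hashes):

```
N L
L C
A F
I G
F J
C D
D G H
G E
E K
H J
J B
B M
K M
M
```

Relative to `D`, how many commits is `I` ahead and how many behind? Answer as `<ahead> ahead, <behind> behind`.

Reachable from I: {E, G, I, K, M}.
Reachable from D: {B, D, E, G, H, J, K, M}.
Only in I's history (ahead): {I} — 1.
Only in D's history (behind): {B, D, H, J} — 4.

1 ahead, 4 behind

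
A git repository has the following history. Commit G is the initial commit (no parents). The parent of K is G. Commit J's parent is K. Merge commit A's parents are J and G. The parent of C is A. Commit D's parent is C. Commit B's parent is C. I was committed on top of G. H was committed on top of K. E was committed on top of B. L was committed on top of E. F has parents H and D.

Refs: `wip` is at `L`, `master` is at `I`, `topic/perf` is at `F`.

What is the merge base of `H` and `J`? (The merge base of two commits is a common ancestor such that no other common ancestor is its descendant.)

Ancestors of H: {G, H, K}.
Ancestors of J: {G, J, K}.
Common ancestors: {G, K}.
Among these, K is not an ancestor of any other common ancestor — it is the merge base.

K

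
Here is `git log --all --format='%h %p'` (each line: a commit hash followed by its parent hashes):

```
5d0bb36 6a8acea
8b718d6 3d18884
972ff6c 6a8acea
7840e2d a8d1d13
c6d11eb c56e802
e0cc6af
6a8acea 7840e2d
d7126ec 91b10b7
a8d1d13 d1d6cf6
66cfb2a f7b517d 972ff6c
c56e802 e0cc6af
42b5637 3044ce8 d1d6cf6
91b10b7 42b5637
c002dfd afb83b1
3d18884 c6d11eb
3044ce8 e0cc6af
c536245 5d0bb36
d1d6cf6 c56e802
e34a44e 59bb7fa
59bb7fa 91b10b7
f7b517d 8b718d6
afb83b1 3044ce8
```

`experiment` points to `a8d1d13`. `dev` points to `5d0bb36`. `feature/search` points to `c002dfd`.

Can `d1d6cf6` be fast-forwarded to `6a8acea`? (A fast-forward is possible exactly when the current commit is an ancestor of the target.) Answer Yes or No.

A fast-forward from d1d6cf6 to 6a8acea is possible iff d1d6cf6 is an ancestor of 6a8acea.
Ancestors of 6a8acea: {6a8acea, 7840e2d, a8d1d13, c56e802, d1d6cf6, e0cc6af}.
d1d6cf6 is among them, so fast-forward is possible.

Yes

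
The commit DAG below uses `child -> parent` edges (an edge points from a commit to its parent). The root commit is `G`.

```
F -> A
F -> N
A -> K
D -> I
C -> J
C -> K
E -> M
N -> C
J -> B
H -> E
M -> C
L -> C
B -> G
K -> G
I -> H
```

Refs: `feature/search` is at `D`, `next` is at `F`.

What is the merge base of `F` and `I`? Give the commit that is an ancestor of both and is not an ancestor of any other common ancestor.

Ancestors of F: {A, B, C, F, G, J, K, N}.
Ancestors of I: {B, C, E, G, H, I, J, K, M}.
Common ancestors: {B, C, G, J, K}.
Among these, C is not an ancestor of any other common ancestor — it is the merge base.

C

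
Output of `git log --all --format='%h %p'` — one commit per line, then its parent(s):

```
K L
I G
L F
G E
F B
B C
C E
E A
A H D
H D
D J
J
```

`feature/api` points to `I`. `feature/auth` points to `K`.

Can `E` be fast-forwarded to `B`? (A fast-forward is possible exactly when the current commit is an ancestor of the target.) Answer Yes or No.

Yes

A fast-forward from E to B is possible iff E is an ancestor of B.
Ancestors of B: {A, B, C, D, E, H, J}.
E is among them, so fast-forward is possible.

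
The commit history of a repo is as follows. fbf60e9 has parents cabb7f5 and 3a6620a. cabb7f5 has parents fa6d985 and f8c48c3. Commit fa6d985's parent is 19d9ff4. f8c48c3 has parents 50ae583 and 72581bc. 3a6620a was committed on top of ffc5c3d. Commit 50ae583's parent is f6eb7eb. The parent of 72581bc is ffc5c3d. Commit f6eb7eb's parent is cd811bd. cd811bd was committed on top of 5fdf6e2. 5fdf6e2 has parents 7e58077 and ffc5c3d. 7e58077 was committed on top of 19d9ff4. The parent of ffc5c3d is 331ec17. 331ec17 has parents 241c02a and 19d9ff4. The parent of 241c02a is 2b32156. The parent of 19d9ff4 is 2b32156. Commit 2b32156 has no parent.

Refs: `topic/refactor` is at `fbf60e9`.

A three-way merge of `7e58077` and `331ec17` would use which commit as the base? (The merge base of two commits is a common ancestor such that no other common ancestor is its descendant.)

Ancestors of 7e58077: {19d9ff4, 2b32156, 7e58077}.
Ancestors of 331ec17: {19d9ff4, 241c02a, 2b32156, 331ec17}.
Common ancestors: {19d9ff4, 2b32156}.
Among these, 19d9ff4 is not an ancestor of any other common ancestor — it is the merge base.

19d9ff4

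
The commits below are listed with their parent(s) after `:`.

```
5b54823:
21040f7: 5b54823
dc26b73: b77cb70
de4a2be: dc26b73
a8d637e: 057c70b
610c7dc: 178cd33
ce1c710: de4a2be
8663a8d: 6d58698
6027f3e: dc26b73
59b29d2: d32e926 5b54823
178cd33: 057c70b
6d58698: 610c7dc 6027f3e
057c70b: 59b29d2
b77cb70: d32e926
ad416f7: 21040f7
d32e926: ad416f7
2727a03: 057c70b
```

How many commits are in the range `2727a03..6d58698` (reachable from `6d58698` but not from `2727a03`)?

Reachable from 6d58698: {057c70b, 178cd33, 21040f7, 59b29d2, 5b54823, 6027f3e, 610c7dc, 6d58698, ad416f7, b77cb70, d32e926, dc26b73}.
Reachable from 2727a03: {057c70b, 21040f7, 2727a03, 59b29d2, 5b54823, ad416f7, d32e926}.
In 6d58698's history but not 2727a03's: {178cd33, 6027f3e, 610c7dc, 6d58698, b77cb70, dc26b73} — 6 commits.

6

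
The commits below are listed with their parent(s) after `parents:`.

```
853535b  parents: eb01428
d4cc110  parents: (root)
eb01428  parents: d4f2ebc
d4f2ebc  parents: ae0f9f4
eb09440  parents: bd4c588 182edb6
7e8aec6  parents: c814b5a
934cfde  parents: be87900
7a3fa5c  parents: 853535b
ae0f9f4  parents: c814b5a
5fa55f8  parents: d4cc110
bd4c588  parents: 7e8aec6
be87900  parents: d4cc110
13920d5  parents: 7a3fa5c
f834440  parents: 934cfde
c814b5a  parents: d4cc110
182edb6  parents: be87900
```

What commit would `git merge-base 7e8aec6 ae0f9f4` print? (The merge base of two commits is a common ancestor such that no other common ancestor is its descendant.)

c814b5a

Ancestors of 7e8aec6: {7e8aec6, c814b5a, d4cc110}.
Ancestors of ae0f9f4: {ae0f9f4, c814b5a, d4cc110}.
Common ancestors: {c814b5a, d4cc110}.
Among these, c814b5a is not an ancestor of any other common ancestor — it is the merge base.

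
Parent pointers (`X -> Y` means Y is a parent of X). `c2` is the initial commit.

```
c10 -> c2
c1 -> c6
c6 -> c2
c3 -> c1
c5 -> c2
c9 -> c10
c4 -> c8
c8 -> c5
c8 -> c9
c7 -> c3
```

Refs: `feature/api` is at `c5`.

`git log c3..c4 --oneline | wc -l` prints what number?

5

Reachable from c4: {c10, c2, c4, c5, c8, c9}.
Reachable from c3: {c1, c2, c3, c6}.
In c4's history but not c3's: {c10, c4, c5, c8, c9} — 5 commits.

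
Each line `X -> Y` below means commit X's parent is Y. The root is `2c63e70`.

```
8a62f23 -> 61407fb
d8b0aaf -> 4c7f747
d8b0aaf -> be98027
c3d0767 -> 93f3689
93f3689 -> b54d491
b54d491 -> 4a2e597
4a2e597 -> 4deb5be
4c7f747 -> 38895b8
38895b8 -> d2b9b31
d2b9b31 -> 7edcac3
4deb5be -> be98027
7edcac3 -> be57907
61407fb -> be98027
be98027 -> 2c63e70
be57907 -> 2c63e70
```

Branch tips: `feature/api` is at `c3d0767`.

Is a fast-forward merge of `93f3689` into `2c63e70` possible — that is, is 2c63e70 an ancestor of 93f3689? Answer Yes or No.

A fast-forward from 2c63e70 to 93f3689 is possible iff 2c63e70 is an ancestor of 93f3689.
Ancestors of 93f3689: {2c63e70, 4a2e597, 4deb5be, 93f3689, b54d491, be98027}.
2c63e70 is among them, so fast-forward is possible.

Yes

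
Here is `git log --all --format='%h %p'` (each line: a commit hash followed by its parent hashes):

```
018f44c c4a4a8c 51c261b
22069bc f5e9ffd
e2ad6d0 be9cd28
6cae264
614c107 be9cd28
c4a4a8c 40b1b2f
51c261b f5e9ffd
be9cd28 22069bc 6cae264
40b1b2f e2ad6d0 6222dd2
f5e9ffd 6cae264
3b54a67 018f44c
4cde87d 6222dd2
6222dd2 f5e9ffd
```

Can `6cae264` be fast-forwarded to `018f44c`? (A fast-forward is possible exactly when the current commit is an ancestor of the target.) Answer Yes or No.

Yes

A fast-forward from 6cae264 to 018f44c is possible iff 6cae264 is an ancestor of 018f44c.
Ancestors of 018f44c: {018f44c, 22069bc, 40b1b2f, 51c261b, 6222dd2, 6cae264, be9cd28, c4a4a8c, e2ad6d0, f5e9ffd}.
6cae264 is among them, so fast-forward is possible.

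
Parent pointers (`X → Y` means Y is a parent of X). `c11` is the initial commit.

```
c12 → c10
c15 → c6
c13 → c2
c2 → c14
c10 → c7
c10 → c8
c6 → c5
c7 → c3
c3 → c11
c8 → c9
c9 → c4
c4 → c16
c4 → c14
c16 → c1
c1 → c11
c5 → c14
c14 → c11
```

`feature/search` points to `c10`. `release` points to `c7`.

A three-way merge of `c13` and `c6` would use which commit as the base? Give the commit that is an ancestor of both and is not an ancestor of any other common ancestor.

Ancestors of c13: {c11, c13, c14, c2}.
Ancestors of c6: {c11, c14, c5, c6}.
Common ancestors: {c11, c14}.
Among these, c14 is not an ancestor of any other common ancestor — it is the merge base.

c14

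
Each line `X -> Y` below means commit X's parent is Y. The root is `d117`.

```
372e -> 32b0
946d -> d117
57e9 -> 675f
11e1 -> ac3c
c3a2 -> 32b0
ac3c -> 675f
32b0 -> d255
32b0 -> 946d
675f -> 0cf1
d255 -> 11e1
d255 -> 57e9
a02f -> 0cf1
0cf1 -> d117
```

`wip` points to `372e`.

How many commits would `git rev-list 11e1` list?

5

Walking parent pointers from 11e1: reachable set = {0cf1, 11e1, 675f, ac3c, d117}.
That is 5 commits.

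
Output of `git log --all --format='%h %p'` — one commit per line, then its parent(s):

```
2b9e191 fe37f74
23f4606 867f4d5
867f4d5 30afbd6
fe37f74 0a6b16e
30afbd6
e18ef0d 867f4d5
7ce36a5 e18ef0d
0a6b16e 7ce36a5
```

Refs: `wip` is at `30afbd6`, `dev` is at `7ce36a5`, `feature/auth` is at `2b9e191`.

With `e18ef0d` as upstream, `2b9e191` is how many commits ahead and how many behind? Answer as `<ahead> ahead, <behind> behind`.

4 ahead, 0 behind

Reachable from 2b9e191: {0a6b16e, 2b9e191, 30afbd6, 7ce36a5, 867f4d5, e18ef0d, fe37f74}.
Reachable from e18ef0d: {30afbd6, 867f4d5, e18ef0d}.
Only in 2b9e191's history (ahead): {0a6b16e, 2b9e191, 7ce36a5, fe37f74} — 4.
Only in e18ef0d's history (behind): {} — 0.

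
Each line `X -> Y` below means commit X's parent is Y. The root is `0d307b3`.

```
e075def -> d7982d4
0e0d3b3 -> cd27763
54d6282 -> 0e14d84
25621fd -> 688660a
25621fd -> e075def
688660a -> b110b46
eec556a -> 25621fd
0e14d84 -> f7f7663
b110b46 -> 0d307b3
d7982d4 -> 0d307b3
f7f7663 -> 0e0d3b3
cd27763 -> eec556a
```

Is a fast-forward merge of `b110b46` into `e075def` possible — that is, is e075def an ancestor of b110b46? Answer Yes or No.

A fast-forward from e075def to b110b46 is possible iff e075def is an ancestor of b110b46.
Ancestors of b110b46: {0d307b3, b110b46}.
e075def is not among them, so fast-forward is not possible.

No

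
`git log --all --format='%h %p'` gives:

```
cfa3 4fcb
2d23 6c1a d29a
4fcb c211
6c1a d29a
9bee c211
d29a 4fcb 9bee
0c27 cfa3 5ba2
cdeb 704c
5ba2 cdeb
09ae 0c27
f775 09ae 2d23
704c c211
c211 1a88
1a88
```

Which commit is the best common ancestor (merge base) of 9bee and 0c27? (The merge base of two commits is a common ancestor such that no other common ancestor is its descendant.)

c211

Ancestors of 9bee: {1a88, 9bee, c211}.
Ancestors of 0c27: {0c27, 1a88, 4fcb, 5ba2, 704c, c211, cdeb, cfa3}.
Common ancestors: {1a88, c211}.
Among these, c211 is not an ancestor of any other common ancestor — it is the merge base.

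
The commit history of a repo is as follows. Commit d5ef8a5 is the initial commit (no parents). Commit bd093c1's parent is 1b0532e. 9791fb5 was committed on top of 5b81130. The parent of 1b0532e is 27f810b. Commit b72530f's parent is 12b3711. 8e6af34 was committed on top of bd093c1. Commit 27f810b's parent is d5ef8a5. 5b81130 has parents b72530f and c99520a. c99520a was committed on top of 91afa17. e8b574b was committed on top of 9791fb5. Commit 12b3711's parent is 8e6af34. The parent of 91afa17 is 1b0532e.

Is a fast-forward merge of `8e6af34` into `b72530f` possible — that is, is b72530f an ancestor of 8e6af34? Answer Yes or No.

No

A fast-forward from b72530f to 8e6af34 is possible iff b72530f is an ancestor of 8e6af34.
Ancestors of 8e6af34: {1b0532e, 27f810b, 8e6af34, bd093c1, d5ef8a5}.
b72530f is not among them, so fast-forward is not possible.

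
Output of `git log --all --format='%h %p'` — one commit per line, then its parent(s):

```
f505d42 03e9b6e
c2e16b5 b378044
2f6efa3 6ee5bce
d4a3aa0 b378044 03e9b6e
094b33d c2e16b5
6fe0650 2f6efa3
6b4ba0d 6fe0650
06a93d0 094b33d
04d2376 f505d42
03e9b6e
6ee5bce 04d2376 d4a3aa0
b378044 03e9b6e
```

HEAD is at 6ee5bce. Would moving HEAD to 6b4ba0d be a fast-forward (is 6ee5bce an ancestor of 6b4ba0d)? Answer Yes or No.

Yes

A fast-forward from 6ee5bce to 6b4ba0d is possible iff 6ee5bce is an ancestor of 6b4ba0d.
Ancestors of 6b4ba0d: {03e9b6e, 04d2376, 2f6efa3, 6b4ba0d, 6ee5bce, 6fe0650, b378044, d4a3aa0, f505d42}.
6ee5bce is among them, so fast-forward is possible.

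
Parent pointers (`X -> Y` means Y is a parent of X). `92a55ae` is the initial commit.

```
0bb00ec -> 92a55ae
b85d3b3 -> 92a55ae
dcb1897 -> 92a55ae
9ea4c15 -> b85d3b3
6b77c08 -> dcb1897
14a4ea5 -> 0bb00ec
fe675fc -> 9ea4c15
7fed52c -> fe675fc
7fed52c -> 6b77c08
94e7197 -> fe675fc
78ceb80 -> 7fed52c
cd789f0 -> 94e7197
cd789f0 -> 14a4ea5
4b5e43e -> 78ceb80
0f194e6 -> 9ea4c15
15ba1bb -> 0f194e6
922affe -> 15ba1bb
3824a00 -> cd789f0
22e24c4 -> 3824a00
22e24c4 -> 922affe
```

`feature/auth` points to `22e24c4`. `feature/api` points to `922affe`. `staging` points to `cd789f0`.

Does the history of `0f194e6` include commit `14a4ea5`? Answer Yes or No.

No

Ancestors of 0f194e6: {0f194e6, 92a55ae, 9ea4c15, b85d3b3}.
14a4ea5 is not in that set, so it is not an ancestor of 0f194e6.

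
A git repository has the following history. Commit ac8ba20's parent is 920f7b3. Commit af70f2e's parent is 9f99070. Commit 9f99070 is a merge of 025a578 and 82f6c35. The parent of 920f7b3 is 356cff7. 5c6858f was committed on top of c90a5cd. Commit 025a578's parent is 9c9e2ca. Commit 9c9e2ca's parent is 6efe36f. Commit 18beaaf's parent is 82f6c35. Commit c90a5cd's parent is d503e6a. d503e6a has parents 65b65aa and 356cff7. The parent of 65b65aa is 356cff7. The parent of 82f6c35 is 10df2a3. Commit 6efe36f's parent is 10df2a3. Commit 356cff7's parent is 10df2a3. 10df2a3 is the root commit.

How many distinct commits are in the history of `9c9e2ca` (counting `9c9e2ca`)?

3

Walking parent pointers from 9c9e2ca: reachable set = {10df2a3, 6efe36f, 9c9e2ca}.
That is 3 commits.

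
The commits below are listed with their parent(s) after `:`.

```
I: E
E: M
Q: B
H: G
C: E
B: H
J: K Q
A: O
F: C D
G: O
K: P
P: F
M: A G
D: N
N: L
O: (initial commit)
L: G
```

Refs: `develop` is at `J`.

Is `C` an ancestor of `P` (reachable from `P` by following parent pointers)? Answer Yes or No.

Yes

Ancestors of P (commits reachable by following parents): {A, C, D, E, F, G, L, M, N, O, P}.
C is in that set, so it is an ancestor of P.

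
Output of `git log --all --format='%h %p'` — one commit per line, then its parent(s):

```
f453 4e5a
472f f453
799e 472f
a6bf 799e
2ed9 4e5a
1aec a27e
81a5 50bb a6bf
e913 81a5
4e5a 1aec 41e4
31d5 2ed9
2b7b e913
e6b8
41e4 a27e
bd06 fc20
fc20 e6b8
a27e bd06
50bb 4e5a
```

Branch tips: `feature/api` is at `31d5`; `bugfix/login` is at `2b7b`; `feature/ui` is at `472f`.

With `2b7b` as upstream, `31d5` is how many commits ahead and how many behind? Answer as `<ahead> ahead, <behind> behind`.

Reachable from 31d5: {1aec, 2ed9, 31d5, 41e4, 4e5a, a27e, bd06, e6b8, fc20}.
Reachable from 2b7b: {1aec, 2b7b, 41e4, 472f, 4e5a, 50bb, 799e, 81a5, a27e, a6bf, bd06, e6b8, e913, f453, fc20}.
Only in 31d5's history (ahead): {2ed9, 31d5} — 2.
Only in 2b7b's history (behind): {2b7b, 472f, 50bb, 799e, 81a5, a6bf, e913, f453} — 8.

2 ahead, 8 behind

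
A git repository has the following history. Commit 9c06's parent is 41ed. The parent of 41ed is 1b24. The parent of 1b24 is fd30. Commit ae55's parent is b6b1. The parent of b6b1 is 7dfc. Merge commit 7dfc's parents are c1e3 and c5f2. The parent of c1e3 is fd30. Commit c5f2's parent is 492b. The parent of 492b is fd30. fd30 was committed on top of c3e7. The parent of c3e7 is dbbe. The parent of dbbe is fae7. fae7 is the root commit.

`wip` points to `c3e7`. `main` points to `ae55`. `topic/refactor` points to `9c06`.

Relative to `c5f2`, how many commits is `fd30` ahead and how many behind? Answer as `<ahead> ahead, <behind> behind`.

0 ahead, 2 behind

Reachable from fd30: {c3e7, dbbe, fae7, fd30}.
Reachable from c5f2: {492b, c3e7, c5f2, dbbe, fae7, fd30}.
Only in fd30's history (ahead): {} — 0.
Only in c5f2's history (behind): {492b, c5f2} — 2.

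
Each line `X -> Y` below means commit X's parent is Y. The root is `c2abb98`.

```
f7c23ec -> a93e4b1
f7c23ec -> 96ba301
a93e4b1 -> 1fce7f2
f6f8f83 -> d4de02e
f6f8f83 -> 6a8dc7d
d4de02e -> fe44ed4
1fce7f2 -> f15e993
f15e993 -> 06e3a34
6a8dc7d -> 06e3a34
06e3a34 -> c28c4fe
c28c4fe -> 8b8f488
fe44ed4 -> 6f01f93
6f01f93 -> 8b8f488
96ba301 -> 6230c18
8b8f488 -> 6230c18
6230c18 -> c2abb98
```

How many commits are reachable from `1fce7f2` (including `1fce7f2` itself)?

Walking parent pointers from 1fce7f2: reachable set = {06e3a34, 1fce7f2, 6230c18, 8b8f488, c28c4fe, c2abb98, f15e993}.
That is 7 commits.

7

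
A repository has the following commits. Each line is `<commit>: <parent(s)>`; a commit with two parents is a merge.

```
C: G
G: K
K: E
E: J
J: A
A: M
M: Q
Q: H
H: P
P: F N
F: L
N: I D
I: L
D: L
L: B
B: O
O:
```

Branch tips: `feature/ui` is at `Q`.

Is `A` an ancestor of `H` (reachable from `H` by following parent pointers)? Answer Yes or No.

No

Ancestors of H: {B, D, F, H, I, L, N, O, P}.
A is not in that set, so it is not an ancestor of H.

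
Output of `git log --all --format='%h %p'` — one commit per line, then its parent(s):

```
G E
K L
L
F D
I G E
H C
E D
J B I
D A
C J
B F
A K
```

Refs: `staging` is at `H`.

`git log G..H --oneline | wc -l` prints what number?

6

Reachable from H: {A, B, C, D, E, F, G, H, I, J, K, L}.
Reachable from G: {A, D, E, G, K, L}.
In H's history but not G's: {B, C, F, H, I, J} — 6 commits.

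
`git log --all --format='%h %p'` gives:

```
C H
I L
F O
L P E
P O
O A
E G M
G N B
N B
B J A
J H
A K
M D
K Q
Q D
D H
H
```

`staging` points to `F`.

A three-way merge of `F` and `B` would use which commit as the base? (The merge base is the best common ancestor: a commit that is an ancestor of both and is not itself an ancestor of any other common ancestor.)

A

Ancestors of F: {A, D, F, H, K, O, Q}.
Ancestors of B: {A, B, D, H, J, K, Q}.
Common ancestors: {A, D, H, K, Q}.
Among these, A is not an ancestor of any other common ancestor — it is the merge base.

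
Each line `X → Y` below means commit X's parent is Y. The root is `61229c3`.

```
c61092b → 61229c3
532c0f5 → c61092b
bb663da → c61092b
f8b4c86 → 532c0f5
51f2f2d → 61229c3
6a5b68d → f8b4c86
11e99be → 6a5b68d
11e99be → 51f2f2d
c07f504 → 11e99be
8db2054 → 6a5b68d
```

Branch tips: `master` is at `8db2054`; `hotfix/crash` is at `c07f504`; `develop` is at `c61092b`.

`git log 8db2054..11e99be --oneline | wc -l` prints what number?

2

Reachable from 11e99be: {11e99be, 51f2f2d, 532c0f5, 61229c3, 6a5b68d, c61092b, f8b4c86}.
Reachable from 8db2054: {532c0f5, 61229c3, 6a5b68d, 8db2054, c61092b, f8b4c86}.
In 11e99be's history but not 8db2054's: {11e99be, 51f2f2d} — 2 commits.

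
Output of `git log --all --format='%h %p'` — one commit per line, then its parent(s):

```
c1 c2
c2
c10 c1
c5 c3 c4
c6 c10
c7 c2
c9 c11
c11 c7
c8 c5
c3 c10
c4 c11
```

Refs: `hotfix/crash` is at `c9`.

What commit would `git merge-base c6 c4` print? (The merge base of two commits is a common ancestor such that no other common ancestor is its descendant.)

Ancestors of c6: {c1, c10, c2, c6}.
Ancestors of c4: {c11, c2, c4, c7}.
Common ancestors: {c2}.
The only common ancestor is c2, so it is the merge base.

c2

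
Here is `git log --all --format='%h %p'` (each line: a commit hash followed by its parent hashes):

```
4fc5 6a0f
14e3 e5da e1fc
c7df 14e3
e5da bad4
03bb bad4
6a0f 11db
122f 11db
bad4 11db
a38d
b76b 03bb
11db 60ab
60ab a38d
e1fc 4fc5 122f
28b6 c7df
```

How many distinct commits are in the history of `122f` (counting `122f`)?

4

Walking parent pointers from 122f: reachable set = {11db, 122f, 60ab, a38d}.
That is 4 commits.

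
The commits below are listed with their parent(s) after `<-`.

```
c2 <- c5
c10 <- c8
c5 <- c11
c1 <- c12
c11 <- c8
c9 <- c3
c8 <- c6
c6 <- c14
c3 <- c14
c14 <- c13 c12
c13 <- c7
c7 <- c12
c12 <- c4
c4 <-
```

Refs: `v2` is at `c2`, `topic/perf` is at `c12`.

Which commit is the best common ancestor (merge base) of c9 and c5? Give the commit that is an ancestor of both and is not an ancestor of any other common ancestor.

c14

Ancestors of c9: {c12, c13, c14, c3, c4, c7, c9}.
Ancestors of c5: {c11, c12, c13, c14, c4, c5, c6, c7, c8}.
Common ancestors: {c12, c13, c14, c4, c7}.
Among these, c14 is not an ancestor of any other common ancestor — it is the merge base.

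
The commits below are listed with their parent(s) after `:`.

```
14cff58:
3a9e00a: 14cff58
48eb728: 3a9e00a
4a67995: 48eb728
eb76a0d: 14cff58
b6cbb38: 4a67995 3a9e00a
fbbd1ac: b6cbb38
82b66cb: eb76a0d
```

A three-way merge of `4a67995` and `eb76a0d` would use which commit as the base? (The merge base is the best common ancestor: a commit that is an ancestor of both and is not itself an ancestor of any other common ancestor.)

Ancestors of 4a67995: {14cff58, 3a9e00a, 48eb728, 4a67995}.
Ancestors of eb76a0d: {14cff58, eb76a0d}.
Common ancestors: {14cff58}.
The only common ancestor is 14cff58, so it is the merge base.

14cff58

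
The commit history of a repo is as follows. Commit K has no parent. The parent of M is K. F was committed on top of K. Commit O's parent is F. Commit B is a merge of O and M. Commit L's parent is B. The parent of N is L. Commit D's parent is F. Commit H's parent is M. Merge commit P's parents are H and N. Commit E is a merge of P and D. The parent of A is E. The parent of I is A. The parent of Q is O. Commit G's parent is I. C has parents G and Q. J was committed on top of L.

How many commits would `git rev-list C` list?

16

Walking parent pointers from C: reachable set = {A, B, C, D, E, F, G, H, I, K, L, M, N, O, P, Q}.
That is 16 commits.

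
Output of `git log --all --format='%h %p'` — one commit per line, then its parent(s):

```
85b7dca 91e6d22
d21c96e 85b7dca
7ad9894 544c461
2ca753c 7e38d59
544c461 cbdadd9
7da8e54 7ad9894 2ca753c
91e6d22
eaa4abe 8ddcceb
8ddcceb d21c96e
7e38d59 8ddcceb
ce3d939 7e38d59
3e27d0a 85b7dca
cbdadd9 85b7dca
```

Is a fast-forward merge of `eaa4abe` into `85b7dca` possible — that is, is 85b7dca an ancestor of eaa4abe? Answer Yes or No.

Yes

A fast-forward from 85b7dca to eaa4abe is possible iff 85b7dca is an ancestor of eaa4abe.
Ancestors of eaa4abe: {85b7dca, 8ddcceb, 91e6d22, d21c96e, eaa4abe}.
85b7dca is among them, so fast-forward is possible.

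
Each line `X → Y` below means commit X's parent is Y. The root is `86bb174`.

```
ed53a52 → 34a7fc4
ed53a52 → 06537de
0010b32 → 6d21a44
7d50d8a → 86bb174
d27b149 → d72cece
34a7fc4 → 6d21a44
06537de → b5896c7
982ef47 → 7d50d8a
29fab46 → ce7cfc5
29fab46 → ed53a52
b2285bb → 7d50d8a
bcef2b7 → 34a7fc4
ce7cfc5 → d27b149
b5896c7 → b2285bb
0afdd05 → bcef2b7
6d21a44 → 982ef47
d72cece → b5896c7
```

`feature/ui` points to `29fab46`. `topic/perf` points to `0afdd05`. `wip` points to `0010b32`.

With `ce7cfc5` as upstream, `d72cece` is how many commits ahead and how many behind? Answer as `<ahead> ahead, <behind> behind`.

0 ahead, 2 behind

Reachable from d72cece: {7d50d8a, 86bb174, b2285bb, b5896c7, d72cece}.
Reachable from ce7cfc5: {7d50d8a, 86bb174, b2285bb, b5896c7, ce7cfc5, d27b149, d72cece}.
Only in d72cece's history (ahead): {} — 0.
Only in ce7cfc5's history (behind): {ce7cfc5, d27b149} — 2.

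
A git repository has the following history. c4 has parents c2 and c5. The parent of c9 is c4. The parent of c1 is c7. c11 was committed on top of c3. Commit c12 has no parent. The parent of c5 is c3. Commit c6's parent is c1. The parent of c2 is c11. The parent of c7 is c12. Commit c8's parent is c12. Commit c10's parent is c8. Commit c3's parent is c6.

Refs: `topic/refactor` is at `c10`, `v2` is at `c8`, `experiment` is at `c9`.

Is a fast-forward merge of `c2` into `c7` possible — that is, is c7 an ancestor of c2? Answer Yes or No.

Yes

A fast-forward from c7 to c2 is possible iff c7 is an ancestor of c2.
Ancestors of c2: {c1, c11, c12, c2, c3, c6, c7}.
c7 is among them, so fast-forward is possible.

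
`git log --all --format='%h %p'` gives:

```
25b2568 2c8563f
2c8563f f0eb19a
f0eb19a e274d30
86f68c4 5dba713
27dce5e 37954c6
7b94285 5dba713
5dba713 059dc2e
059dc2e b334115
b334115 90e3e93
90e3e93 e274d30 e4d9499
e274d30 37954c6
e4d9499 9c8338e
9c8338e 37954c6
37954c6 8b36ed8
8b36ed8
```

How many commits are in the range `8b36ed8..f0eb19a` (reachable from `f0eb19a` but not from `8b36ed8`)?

Reachable from f0eb19a: {37954c6, 8b36ed8, e274d30, f0eb19a}.
Reachable from 8b36ed8: {8b36ed8}.
In f0eb19a's history but not 8b36ed8's: {37954c6, e274d30, f0eb19a} — 3 commits.

3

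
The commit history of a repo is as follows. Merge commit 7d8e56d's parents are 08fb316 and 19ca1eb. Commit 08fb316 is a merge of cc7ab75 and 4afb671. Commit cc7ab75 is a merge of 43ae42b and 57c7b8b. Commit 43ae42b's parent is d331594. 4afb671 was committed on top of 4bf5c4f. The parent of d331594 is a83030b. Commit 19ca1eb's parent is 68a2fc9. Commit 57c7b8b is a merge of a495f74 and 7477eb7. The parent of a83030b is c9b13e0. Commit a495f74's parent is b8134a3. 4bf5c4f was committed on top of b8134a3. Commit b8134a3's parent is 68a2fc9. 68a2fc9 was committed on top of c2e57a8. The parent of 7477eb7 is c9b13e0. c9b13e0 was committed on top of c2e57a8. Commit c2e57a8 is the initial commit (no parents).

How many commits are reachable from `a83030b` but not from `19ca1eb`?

2

Reachable from a83030b: {a83030b, c2e57a8, c9b13e0}.
Reachable from 19ca1eb: {19ca1eb, 68a2fc9, c2e57a8}.
In a83030b's history but not 19ca1eb's: {a83030b, c9b13e0} — 2 commits.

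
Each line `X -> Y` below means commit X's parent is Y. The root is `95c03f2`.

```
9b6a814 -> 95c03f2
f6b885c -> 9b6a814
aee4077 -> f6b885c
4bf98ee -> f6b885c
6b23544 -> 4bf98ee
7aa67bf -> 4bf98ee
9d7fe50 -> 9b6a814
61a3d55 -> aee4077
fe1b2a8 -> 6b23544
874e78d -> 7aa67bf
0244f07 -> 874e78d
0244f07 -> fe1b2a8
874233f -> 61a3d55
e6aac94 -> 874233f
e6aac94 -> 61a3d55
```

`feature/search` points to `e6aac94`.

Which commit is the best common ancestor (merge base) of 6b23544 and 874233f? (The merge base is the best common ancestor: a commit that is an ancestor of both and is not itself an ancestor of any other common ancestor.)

Ancestors of 6b23544: {4bf98ee, 6b23544, 95c03f2, 9b6a814, f6b885c}.
Ancestors of 874233f: {61a3d55, 874233f, 95c03f2, 9b6a814, aee4077, f6b885c}.
Common ancestors: {95c03f2, 9b6a814, f6b885c}.
Among these, f6b885c is not an ancestor of any other common ancestor — it is the merge base.

f6b885c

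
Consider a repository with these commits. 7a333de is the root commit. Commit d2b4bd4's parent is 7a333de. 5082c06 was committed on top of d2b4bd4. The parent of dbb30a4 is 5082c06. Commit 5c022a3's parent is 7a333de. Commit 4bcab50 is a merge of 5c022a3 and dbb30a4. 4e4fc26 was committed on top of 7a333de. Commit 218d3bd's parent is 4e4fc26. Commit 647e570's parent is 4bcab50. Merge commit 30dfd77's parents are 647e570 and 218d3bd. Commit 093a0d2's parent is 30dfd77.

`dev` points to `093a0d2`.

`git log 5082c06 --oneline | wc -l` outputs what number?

3

Walking parent pointers from 5082c06: reachable set = {5082c06, 7a333de, d2b4bd4}.
That is 3 commits.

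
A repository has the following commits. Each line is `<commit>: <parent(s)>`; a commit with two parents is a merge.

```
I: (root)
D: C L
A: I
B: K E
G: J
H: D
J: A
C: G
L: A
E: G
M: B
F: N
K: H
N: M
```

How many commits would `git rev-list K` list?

Walking parent pointers from K: reachable set = {A, C, D, G, H, I, J, K, L}.
That is 9 commits.

9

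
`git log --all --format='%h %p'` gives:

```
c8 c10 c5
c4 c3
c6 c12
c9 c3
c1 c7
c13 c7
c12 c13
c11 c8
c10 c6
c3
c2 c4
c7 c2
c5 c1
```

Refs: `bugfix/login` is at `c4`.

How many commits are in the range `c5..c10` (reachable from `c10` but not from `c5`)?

Reachable from c10: {c10, c12, c13, c2, c3, c4, c6, c7}.
Reachable from c5: {c1, c2, c3, c4, c5, c7}.
In c10's history but not c5's: {c10, c12, c13, c6} — 4 commits.

4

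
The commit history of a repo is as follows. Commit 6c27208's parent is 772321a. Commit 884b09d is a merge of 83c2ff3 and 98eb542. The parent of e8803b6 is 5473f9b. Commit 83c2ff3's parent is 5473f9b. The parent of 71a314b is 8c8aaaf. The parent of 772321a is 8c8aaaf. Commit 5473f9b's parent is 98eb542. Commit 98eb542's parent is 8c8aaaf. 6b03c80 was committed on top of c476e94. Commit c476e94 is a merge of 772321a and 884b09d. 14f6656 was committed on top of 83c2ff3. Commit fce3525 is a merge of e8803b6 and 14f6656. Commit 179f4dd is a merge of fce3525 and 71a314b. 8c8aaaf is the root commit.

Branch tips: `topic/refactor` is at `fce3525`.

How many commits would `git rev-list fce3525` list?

Walking parent pointers from fce3525: reachable set = {14f6656, 5473f9b, 83c2ff3, 8c8aaaf, 98eb542, e8803b6, fce3525}.
That is 7 commits.

7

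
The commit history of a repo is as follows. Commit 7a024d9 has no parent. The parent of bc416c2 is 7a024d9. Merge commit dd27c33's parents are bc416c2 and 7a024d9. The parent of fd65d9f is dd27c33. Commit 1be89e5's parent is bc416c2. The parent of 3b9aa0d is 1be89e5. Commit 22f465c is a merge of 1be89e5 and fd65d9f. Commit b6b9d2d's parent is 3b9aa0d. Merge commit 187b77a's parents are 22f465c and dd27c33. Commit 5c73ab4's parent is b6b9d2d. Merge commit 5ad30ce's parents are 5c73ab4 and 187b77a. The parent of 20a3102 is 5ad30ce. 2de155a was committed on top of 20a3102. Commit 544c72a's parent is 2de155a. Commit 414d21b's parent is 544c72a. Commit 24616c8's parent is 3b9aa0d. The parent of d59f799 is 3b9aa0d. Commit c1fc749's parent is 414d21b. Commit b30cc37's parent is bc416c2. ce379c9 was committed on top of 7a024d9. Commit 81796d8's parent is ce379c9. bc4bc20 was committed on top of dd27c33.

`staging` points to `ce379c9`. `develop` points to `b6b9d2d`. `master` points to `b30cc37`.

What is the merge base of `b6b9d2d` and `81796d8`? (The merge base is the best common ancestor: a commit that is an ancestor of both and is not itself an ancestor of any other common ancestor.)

Ancestors of b6b9d2d: {1be89e5, 3b9aa0d, 7a024d9, b6b9d2d, bc416c2}.
Ancestors of 81796d8: {7a024d9, 81796d8, ce379c9}.
Common ancestors: {7a024d9}.
The only common ancestor is 7a024d9, so it is the merge base.

7a024d9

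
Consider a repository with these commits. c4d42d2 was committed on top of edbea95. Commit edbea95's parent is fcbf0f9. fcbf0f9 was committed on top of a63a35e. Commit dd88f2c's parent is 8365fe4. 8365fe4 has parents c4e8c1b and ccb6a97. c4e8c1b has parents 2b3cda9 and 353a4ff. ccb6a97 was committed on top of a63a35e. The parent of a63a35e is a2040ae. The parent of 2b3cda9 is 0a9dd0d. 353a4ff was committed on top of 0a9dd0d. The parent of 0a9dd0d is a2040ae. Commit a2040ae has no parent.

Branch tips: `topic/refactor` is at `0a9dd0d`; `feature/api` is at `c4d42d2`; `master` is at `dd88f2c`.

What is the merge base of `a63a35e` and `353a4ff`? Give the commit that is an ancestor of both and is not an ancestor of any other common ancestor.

Ancestors of a63a35e: {a2040ae, a63a35e}.
Ancestors of 353a4ff: {0a9dd0d, 353a4ff, a2040ae}.
Common ancestors: {a2040ae}.
The only common ancestor is a2040ae, so it is the merge base.

a2040ae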